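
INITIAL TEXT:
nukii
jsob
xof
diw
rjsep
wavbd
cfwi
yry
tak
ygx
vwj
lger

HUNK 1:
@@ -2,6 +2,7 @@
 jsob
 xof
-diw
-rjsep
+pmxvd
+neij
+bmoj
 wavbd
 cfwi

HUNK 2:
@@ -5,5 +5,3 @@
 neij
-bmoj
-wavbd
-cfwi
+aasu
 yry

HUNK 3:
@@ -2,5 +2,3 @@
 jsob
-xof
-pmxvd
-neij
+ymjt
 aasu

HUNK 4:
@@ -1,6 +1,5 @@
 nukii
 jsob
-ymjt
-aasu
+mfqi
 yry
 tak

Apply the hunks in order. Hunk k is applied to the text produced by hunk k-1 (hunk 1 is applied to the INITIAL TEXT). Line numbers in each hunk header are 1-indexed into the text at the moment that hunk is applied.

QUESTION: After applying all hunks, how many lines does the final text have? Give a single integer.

Answer: 8

Derivation:
Hunk 1: at line 2 remove [diw,rjsep] add [pmxvd,neij,bmoj] -> 13 lines: nukii jsob xof pmxvd neij bmoj wavbd cfwi yry tak ygx vwj lger
Hunk 2: at line 5 remove [bmoj,wavbd,cfwi] add [aasu] -> 11 lines: nukii jsob xof pmxvd neij aasu yry tak ygx vwj lger
Hunk 3: at line 2 remove [xof,pmxvd,neij] add [ymjt] -> 9 lines: nukii jsob ymjt aasu yry tak ygx vwj lger
Hunk 4: at line 1 remove [ymjt,aasu] add [mfqi] -> 8 lines: nukii jsob mfqi yry tak ygx vwj lger
Final line count: 8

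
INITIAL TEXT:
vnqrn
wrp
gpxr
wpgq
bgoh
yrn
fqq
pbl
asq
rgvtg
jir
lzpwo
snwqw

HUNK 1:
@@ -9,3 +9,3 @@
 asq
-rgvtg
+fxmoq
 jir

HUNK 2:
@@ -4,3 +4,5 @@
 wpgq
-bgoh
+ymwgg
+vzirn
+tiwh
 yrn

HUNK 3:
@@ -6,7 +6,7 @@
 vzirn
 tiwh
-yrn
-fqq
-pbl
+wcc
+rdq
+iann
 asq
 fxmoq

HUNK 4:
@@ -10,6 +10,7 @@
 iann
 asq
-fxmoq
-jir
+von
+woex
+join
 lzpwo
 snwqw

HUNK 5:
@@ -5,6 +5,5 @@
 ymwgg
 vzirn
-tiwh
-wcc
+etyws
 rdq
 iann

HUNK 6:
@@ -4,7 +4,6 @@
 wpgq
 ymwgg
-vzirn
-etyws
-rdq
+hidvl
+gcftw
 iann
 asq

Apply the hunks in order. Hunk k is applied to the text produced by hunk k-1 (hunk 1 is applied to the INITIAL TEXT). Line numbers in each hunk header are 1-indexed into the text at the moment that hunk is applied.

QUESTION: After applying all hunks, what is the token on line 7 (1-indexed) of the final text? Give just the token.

Answer: gcftw

Derivation:
Hunk 1: at line 9 remove [rgvtg] add [fxmoq] -> 13 lines: vnqrn wrp gpxr wpgq bgoh yrn fqq pbl asq fxmoq jir lzpwo snwqw
Hunk 2: at line 4 remove [bgoh] add [ymwgg,vzirn,tiwh] -> 15 lines: vnqrn wrp gpxr wpgq ymwgg vzirn tiwh yrn fqq pbl asq fxmoq jir lzpwo snwqw
Hunk 3: at line 6 remove [yrn,fqq,pbl] add [wcc,rdq,iann] -> 15 lines: vnqrn wrp gpxr wpgq ymwgg vzirn tiwh wcc rdq iann asq fxmoq jir lzpwo snwqw
Hunk 4: at line 10 remove [fxmoq,jir] add [von,woex,join] -> 16 lines: vnqrn wrp gpxr wpgq ymwgg vzirn tiwh wcc rdq iann asq von woex join lzpwo snwqw
Hunk 5: at line 5 remove [tiwh,wcc] add [etyws] -> 15 lines: vnqrn wrp gpxr wpgq ymwgg vzirn etyws rdq iann asq von woex join lzpwo snwqw
Hunk 6: at line 4 remove [vzirn,etyws,rdq] add [hidvl,gcftw] -> 14 lines: vnqrn wrp gpxr wpgq ymwgg hidvl gcftw iann asq von woex join lzpwo snwqw
Final line 7: gcftw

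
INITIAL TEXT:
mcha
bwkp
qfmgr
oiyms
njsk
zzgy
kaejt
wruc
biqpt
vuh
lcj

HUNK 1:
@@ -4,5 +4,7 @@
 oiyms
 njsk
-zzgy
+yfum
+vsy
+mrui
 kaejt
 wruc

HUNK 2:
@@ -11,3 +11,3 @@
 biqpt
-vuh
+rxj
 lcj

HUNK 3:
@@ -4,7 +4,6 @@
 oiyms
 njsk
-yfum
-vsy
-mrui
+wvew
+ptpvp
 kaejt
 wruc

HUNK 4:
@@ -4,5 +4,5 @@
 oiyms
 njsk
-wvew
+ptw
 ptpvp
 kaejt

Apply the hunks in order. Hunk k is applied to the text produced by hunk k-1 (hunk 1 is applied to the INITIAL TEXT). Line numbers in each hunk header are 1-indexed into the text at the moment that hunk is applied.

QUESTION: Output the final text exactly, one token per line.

Hunk 1: at line 4 remove [zzgy] add [yfum,vsy,mrui] -> 13 lines: mcha bwkp qfmgr oiyms njsk yfum vsy mrui kaejt wruc biqpt vuh lcj
Hunk 2: at line 11 remove [vuh] add [rxj] -> 13 lines: mcha bwkp qfmgr oiyms njsk yfum vsy mrui kaejt wruc biqpt rxj lcj
Hunk 3: at line 4 remove [yfum,vsy,mrui] add [wvew,ptpvp] -> 12 lines: mcha bwkp qfmgr oiyms njsk wvew ptpvp kaejt wruc biqpt rxj lcj
Hunk 4: at line 4 remove [wvew] add [ptw] -> 12 lines: mcha bwkp qfmgr oiyms njsk ptw ptpvp kaejt wruc biqpt rxj lcj

Answer: mcha
bwkp
qfmgr
oiyms
njsk
ptw
ptpvp
kaejt
wruc
biqpt
rxj
lcj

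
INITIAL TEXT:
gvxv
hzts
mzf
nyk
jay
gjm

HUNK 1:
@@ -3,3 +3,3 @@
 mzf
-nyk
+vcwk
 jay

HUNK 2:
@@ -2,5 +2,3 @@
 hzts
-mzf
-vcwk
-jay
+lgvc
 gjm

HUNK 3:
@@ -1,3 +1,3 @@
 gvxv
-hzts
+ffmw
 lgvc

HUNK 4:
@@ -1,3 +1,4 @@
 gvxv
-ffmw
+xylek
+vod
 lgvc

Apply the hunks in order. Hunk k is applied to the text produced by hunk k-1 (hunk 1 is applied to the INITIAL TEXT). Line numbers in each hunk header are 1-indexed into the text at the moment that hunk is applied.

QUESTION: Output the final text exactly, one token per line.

Answer: gvxv
xylek
vod
lgvc
gjm

Derivation:
Hunk 1: at line 3 remove [nyk] add [vcwk] -> 6 lines: gvxv hzts mzf vcwk jay gjm
Hunk 2: at line 2 remove [mzf,vcwk,jay] add [lgvc] -> 4 lines: gvxv hzts lgvc gjm
Hunk 3: at line 1 remove [hzts] add [ffmw] -> 4 lines: gvxv ffmw lgvc gjm
Hunk 4: at line 1 remove [ffmw] add [xylek,vod] -> 5 lines: gvxv xylek vod lgvc gjm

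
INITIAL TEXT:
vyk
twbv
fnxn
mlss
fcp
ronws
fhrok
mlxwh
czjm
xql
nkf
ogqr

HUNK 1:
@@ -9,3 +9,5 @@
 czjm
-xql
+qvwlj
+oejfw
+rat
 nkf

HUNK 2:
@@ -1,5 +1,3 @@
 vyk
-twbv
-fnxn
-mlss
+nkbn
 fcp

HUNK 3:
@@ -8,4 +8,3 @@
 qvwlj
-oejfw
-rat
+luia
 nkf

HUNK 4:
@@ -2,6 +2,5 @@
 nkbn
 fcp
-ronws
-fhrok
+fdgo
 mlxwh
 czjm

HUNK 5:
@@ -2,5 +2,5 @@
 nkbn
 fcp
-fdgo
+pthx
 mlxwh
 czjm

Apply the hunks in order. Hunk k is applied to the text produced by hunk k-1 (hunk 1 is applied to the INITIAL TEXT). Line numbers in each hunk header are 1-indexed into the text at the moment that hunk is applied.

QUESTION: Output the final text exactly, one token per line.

Hunk 1: at line 9 remove [xql] add [qvwlj,oejfw,rat] -> 14 lines: vyk twbv fnxn mlss fcp ronws fhrok mlxwh czjm qvwlj oejfw rat nkf ogqr
Hunk 2: at line 1 remove [twbv,fnxn,mlss] add [nkbn] -> 12 lines: vyk nkbn fcp ronws fhrok mlxwh czjm qvwlj oejfw rat nkf ogqr
Hunk 3: at line 8 remove [oejfw,rat] add [luia] -> 11 lines: vyk nkbn fcp ronws fhrok mlxwh czjm qvwlj luia nkf ogqr
Hunk 4: at line 2 remove [ronws,fhrok] add [fdgo] -> 10 lines: vyk nkbn fcp fdgo mlxwh czjm qvwlj luia nkf ogqr
Hunk 5: at line 2 remove [fdgo] add [pthx] -> 10 lines: vyk nkbn fcp pthx mlxwh czjm qvwlj luia nkf ogqr

Answer: vyk
nkbn
fcp
pthx
mlxwh
czjm
qvwlj
luia
nkf
ogqr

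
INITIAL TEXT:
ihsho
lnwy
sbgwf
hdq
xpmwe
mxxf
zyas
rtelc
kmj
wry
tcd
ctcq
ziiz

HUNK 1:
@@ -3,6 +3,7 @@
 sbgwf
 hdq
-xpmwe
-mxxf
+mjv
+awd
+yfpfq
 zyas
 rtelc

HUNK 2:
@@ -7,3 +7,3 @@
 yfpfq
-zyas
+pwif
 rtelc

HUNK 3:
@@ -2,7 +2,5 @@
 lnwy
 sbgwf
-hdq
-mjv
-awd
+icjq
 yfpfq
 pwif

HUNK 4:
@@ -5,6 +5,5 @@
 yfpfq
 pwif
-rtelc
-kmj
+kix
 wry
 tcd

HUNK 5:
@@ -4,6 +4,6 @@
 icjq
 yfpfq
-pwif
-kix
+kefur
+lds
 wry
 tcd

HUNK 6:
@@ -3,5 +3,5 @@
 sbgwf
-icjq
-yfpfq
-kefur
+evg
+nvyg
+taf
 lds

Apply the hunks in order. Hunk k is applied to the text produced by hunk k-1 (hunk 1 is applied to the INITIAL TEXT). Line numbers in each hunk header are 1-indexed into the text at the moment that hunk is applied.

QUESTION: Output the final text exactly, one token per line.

Hunk 1: at line 3 remove [xpmwe,mxxf] add [mjv,awd,yfpfq] -> 14 lines: ihsho lnwy sbgwf hdq mjv awd yfpfq zyas rtelc kmj wry tcd ctcq ziiz
Hunk 2: at line 7 remove [zyas] add [pwif] -> 14 lines: ihsho lnwy sbgwf hdq mjv awd yfpfq pwif rtelc kmj wry tcd ctcq ziiz
Hunk 3: at line 2 remove [hdq,mjv,awd] add [icjq] -> 12 lines: ihsho lnwy sbgwf icjq yfpfq pwif rtelc kmj wry tcd ctcq ziiz
Hunk 4: at line 5 remove [rtelc,kmj] add [kix] -> 11 lines: ihsho lnwy sbgwf icjq yfpfq pwif kix wry tcd ctcq ziiz
Hunk 5: at line 4 remove [pwif,kix] add [kefur,lds] -> 11 lines: ihsho lnwy sbgwf icjq yfpfq kefur lds wry tcd ctcq ziiz
Hunk 6: at line 3 remove [icjq,yfpfq,kefur] add [evg,nvyg,taf] -> 11 lines: ihsho lnwy sbgwf evg nvyg taf lds wry tcd ctcq ziiz

Answer: ihsho
lnwy
sbgwf
evg
nvyg
taf
lds
wry
tcd
ctcq
ziiz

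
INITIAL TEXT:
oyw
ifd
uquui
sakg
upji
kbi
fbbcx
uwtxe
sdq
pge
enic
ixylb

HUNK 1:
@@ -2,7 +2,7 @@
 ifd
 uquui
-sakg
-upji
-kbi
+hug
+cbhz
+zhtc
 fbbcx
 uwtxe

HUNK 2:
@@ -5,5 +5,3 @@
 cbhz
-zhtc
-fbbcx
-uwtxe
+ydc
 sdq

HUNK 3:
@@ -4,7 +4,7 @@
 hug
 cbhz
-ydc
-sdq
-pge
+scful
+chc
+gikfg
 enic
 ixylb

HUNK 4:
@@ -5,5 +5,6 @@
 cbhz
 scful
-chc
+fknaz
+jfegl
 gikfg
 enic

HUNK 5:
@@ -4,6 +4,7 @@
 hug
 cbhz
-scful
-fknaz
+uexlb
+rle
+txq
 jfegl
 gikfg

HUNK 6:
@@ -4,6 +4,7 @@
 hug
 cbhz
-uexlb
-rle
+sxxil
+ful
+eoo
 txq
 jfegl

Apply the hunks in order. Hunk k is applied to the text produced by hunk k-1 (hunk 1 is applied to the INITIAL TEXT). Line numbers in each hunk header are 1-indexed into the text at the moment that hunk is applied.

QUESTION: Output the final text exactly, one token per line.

Hunk 1: at line 2 remove [sakg,upji,kbi] add [hug,cbhz,zhtc] -> 12 lines: oyw ifd uquui hug cbhz zhtc fbbcx uwtxe sdq pge enic ixylb
Hunk 2: at line 5 remove [zhtc,fbbcx,uwtxe] add [ydc] -> 10 lines: oyw ifd uquui hug cbhz ydc sdq pge enic ixylb
Hunk 3: at line 4 remove [ydc,sdq,pge] add [scful,chc,gikfg] -> 10 lines: oyw ifd uquui hug cbhz scful chc gikfg enic ixylb
Hunk 4: at line 5 remove [chc] add [fknaz,jfegl] -> 11 lines: oyw ifd uquui hug cbhz scful fknaz jfegl gikfg enic ixylb
Hunk 5: at line 4 remove [scful,fknaz] add [uexlb,rle,txq] -> 12 lines: oyw ifd uquui hug cbhz uexlb rle txq jfegl gikfg enic ixylb
Hunk 6: at line 4 remove [uexlb,rle] add [sxxil,ful,eoo] -> 13 lines: oyw ifd uquui hug cbhz sxxil ful eoo txq jfegl gikfg enic ixylb

Answer: oyw
ifd
uquui
hug
cbhz
sxxil
ful
eoo
txq
jfegl
gikfg
enic
ixylb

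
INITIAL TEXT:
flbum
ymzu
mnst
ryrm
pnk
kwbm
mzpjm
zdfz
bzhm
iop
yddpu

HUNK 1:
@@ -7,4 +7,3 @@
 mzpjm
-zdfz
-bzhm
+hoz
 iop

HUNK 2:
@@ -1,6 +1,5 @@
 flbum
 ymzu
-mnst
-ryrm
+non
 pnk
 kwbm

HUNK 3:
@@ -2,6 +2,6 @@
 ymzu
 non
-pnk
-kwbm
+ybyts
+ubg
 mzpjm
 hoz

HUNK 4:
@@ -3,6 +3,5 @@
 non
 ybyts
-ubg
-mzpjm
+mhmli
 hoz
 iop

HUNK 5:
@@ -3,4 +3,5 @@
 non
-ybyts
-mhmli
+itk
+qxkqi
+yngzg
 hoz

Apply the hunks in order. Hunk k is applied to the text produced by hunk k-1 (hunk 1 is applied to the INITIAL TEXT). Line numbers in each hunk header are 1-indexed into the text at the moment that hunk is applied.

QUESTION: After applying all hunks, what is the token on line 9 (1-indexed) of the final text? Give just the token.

Hunk 1: at line 7 remove [zdfz,bzhm] add [hoz] -> 10 lines: flbum ymzu mnst ryrm pnk kwbm mzpjm hoz iop yddpu
Hunk 2: at line 1 remove [mnst,ryrm] add [non] -> 9 lines: flbum ymzu non pnk kwbm mzpjm hoz iop yddpu
Hunk 3: at line 2 remove [pnk,kwbm] add [ybyts,ubg] -> 9 lines: flbum ymzu non ybyts ubg mzpjm hoz iop yddpu
Hunk 4: at line 3 remove [ubg,mzpjm] add [mhmli] -> 8 lines: flbum ymzu non ybyts mhmli hoz iop yddpu
Hunk 5: at line 3 remove [ybyts,mhmli] add [itk,qxkqi,yngzg] -> 9 lines: flbum ymzu non itk qxkqi yngzg hoz iop yddpu
Final line 9: yddpu

Answer: yddpu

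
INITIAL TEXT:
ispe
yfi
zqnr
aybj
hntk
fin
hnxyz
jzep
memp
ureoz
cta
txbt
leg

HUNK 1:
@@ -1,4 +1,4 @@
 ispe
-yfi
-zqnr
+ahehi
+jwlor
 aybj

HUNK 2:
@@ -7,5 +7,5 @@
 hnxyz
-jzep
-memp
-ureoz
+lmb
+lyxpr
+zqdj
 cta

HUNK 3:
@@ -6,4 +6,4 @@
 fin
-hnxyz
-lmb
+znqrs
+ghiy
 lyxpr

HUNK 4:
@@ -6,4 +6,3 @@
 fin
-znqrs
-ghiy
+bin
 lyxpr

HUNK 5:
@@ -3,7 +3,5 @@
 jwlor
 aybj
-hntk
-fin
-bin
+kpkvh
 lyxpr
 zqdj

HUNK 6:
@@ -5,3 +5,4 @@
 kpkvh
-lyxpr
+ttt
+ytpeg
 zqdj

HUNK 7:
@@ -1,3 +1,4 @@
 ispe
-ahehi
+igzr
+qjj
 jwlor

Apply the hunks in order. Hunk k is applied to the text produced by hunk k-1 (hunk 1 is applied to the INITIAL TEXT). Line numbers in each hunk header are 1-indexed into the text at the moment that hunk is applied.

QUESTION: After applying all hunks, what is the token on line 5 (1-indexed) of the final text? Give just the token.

Answer: aybj

Derivation:
Hunk 1: at line 1 remove [yfi,zqnr] add [ahehi,jwlor] -> 13 lines: ispe ahehi jwlor aybj hntk fin hnxyz jzep memp ureoz cta txbt leg
Hunk 2: at line 7 remove [jzep,memp,ureoz] add [lmb,lyxpr,zqdj] -> 13 lines: ispe ahehi jwlor aybj hntk fin hnxyz lmb lyxpr zqdj cta txbt leg
Hunk 3: at line 6 remove [hnxyz,lmb] add [znqrs,ghiy] -> 13 lines: ispe ahehi jwlor aybj hntk fin znqrs ghiy lyxpr zqdj cta txbt leg
Hunk 4: at line 6 remove [znqrs,ghiy] add [bin] -> 12 lines: ispe ahehi jwlor aybj hntk fin bin lyxpr zqdj cta txbt leg
Hunk 5: at line 3 remove [hntk,fin,bin] add [kpkvh] -> 10 lines: ispe ahehi jwlor aybj kpkvh lyxpr zqdj cta txbt leg
Hunk 6: at line 5 remove [lyxpr] add [ttt,ytpeg] -> 11 lines: ispe ahehi jwlor aybj kpkvh ttt ytpeg zqdj cta txbt leg
Hunk 7: at line 1 remove [ahehi] add [igzr,qjj] -> 12 lines: ispe igzr qjj jwlor aybj kpkvh ttt ytpeg zqdj cta txbt leg
Final line 5: aybj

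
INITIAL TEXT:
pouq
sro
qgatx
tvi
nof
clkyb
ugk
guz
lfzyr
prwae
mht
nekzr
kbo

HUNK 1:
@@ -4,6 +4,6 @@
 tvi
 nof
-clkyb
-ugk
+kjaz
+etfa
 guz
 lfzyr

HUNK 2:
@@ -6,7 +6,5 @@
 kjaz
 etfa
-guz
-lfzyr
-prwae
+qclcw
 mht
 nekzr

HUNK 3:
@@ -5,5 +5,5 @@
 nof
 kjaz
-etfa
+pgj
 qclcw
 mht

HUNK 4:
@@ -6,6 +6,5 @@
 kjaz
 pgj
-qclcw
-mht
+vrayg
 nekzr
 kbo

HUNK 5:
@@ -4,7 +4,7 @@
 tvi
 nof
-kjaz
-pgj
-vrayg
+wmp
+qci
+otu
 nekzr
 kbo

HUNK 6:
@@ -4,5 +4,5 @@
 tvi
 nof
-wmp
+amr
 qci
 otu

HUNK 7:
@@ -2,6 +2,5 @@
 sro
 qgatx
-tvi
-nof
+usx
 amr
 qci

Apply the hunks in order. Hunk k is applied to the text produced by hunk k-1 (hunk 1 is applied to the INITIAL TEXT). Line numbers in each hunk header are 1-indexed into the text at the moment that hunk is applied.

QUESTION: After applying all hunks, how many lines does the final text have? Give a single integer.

Answer: 9

Derivation:
Hunk 1: at line 4 remove [clkyb,ugk] add [kjaz,etfa] -> 13 lines: pouq sro qgatx tvi nof kjaz etfa guz lfzyr prwae mht nekzr kbo
Hunk 2: at line 6 remove [guz,lfzyr,prwae] add [qclcw] -> 11 lines: pouq sro qgatx tvi nof kjaz etfa qclcw mht nekzr kbo
Hunk 3: at line 5 remove [etfa] add [pgj] -> 11 lines: pouq sro qgatx tvi nof kjaz pgj qclcw mht nekzr kbo
Hunk 4: at line 6 remove [qclcw,mht] add [vrayg] -> 10 lines: pouq sro qgatx tvi nof kjaz pgj vrayg nekzr kbo
Hunk 5: at line 4 remove [kjaz,pgj,vrayg] add [wmp,qci,otu] -> 10 lines: pouq sro qgatx tvi nof wmp qci otu nekzr kbo
Hunk 6: at line 4 remove [wmp] add [amr] -> 10 lines: pouq sro qgatx tvi nof amr qci otu nekzr kbo
Hunk 7: at line 2 remove [tvi,nof] add [usx] -> 9 lines: pouq sro qgatx usx amr qci otu nekzr kbo
Final line count: 9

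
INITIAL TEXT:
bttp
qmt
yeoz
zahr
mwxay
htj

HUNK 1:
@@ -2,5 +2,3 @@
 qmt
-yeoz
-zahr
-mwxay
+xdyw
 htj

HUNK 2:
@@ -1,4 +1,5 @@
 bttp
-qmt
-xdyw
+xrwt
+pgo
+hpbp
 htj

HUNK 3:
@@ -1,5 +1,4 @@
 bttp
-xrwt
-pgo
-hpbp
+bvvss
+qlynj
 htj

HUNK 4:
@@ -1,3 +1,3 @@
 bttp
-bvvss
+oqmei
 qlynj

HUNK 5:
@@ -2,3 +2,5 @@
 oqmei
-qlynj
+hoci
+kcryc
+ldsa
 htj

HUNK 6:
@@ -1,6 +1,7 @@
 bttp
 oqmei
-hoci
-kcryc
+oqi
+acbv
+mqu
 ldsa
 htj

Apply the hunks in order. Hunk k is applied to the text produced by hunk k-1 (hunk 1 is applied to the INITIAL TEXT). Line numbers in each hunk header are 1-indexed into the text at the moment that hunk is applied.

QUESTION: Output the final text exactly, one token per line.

Answer: bttp
oqmei
oqi
acbv
mqu
ldsa
htj

Derivation:
Hunk 1: at line 2 remove [yeoz,zahr,mwxay] add [xdyw] -> 4 lines: bttp qmt xdyw htj
Hunk 2: at line 1 remove [qmt,xdyw] add [xrwt,pgo,hpbp] -> 5 lines: bttp xrwt pgo hpbp htj
Hunk 3: at line 1 remove [xrwt,pgo,hpbp] add [bvvss,qlynj] -> 4 lines: bttp bvvss qlynj htj
Hunk 4: at line 1 remove [bvvss] add [oqmei] -> 4 lines: bttp oqmei qlynj htj
Hunk 5: at line 2 remove [qlynj] add [hoci,kcryc,ldsa] -> 6 lines: bttp oqmei hoci kcryc ldsa htj
Hunk 6: at line 1 remove [hoci,kcryc] add [oqi,acbv,mqu] -> 7 lines: bttp oqmei oqi acbv mqu ldsa htj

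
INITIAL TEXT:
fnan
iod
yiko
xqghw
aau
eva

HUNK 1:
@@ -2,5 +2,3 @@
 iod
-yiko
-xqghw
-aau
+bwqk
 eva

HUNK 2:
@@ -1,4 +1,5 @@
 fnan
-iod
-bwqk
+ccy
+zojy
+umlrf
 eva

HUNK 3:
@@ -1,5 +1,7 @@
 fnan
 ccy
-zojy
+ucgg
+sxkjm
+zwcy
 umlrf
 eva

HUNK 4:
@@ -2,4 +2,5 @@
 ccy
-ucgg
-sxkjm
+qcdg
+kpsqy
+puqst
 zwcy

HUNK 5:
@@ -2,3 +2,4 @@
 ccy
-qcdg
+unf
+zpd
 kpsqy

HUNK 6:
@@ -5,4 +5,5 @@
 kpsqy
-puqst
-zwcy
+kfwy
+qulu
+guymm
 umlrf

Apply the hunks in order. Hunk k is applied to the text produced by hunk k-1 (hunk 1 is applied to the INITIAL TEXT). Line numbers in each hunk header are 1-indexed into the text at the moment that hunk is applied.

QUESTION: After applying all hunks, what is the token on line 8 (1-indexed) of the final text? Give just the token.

Hunk 1: at line 2 remove [yiko,xqghw,aau] add [bwqk] -> 4 lines: fnan iod bwqk eva
Hunk 2: at line 1 remove [iod,bwqk] add [ccy,zojy,umlrf] -> 5 lines: fnan ccy zojy umlrf eva
Hunk 3: at line 1 remove [zojy] add [ucgg,sxkjm,zwcy] -> 7 lines: fnan ccy ucgg sxkjm zwcy umlrf eva
Hunk 4: at line 2 remove [ucgg,sxkjm] add [qcdg,kpsqy,puqst] -> 8 lines: fnan ccy qcdg kpsqy puqst zwcy umlrf eva
Hunk 5: at line 2 remove [qcdg] add [unf,zpd] -> 9 lines: fnan ccy unf zpd kpsqy puqst zwcy umlrf eva
Hunk 6: at line 5 remove [puqst,zwcy] add [kfwy,qulu,guymm] -> 10 lines: fnan ccy unf zpd kpsqy kfwy qulu guymm umlrf eva
Final line 8: guymm

Answer: guymm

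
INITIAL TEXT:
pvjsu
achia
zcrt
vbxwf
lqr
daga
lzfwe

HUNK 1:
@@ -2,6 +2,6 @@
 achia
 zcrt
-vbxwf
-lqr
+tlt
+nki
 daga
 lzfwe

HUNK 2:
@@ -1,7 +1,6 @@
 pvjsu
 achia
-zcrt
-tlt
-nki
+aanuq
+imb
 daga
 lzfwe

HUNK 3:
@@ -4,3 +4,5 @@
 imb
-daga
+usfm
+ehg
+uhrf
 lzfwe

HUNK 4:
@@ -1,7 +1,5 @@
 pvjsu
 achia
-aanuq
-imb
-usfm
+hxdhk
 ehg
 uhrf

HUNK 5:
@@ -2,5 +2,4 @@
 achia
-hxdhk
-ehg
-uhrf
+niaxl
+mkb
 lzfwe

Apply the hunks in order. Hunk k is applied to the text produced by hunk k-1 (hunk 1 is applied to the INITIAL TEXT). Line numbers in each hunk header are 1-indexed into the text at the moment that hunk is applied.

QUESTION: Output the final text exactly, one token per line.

Hunk 1: at line 2 remove [vbxwf,lqr] add [tlt,nki] -> 7 lines: pvjsu achia zcrt tlt nki daga lzfwe
Hunk 2: at line 1 remove [zcrt,tlt,nki] add [aanuq,imb] -> 6 lines: pvjsu achia aanuq imb daga lzfwe
Hunk 3: at line 4 remove [daga] add [usfm,ehg,uhrf] -> 8 lines: pvjsu achia aanuq imb usfm ehg uhrf lzfwe
Hunk 4: at line 1 remove [aanuq,imb,usfm] add [hxdhk] -> 6 lines: pvjsu achia hxdhk ehg uhrf lzfwe
Hunk 5: at line 2 remove [hxdhk,ehg,uhrf] add [niaxl,mkb] -> 5 lines: pvjsu achia niaxl mkb lzfwe

Answer: pvjsu
achia
niaxl
mkb
lzfwe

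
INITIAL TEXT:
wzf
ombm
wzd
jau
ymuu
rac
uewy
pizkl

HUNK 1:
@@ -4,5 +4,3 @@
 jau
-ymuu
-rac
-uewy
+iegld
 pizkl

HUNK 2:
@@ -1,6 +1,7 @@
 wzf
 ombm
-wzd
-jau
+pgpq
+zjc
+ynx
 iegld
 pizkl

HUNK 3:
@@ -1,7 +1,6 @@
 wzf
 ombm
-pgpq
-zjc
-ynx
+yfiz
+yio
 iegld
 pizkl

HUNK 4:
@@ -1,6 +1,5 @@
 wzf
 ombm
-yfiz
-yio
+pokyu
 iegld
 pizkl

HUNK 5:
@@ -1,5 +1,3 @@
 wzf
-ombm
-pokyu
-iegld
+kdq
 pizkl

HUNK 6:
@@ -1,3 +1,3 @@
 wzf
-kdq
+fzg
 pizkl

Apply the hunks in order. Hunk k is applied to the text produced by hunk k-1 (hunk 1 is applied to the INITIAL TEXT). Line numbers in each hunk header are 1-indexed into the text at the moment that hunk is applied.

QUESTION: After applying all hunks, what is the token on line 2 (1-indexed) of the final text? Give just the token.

Hunk 1: at line 4 remove [ymuu,rac,uewy] add [iegld] -> 6 lines: wzf ombm wzd jau iegld pizkl
Hunk 2: at line 1 remove [wzd,jau] add [pgpq,zjc,ynx] -> 7 lines: wzf ombm pgpq zjc ynx iegld pizkl
Hunk 3: at line 1 remove [pgpq,zjc,ynx] add [yfiz,yio] -> 6 lines: wzf ombm yfiz yio iegld pizkl
Hunk 4: at line 1 remove [yfiz,yio] add [pokyu] -> 5 lines: wzf ombm pokyu iegld pizkl
Hunk 5: at line 1 remove [ombm,pokyu,iegld] add [kdq] -> 3 lines: wzf kdq pizkl
Hunk 6: at line 1 remove [kdq] add [fzg] -> 3 lines: wzf fzg pizkl
Final line 2: fzg

Answer: fzg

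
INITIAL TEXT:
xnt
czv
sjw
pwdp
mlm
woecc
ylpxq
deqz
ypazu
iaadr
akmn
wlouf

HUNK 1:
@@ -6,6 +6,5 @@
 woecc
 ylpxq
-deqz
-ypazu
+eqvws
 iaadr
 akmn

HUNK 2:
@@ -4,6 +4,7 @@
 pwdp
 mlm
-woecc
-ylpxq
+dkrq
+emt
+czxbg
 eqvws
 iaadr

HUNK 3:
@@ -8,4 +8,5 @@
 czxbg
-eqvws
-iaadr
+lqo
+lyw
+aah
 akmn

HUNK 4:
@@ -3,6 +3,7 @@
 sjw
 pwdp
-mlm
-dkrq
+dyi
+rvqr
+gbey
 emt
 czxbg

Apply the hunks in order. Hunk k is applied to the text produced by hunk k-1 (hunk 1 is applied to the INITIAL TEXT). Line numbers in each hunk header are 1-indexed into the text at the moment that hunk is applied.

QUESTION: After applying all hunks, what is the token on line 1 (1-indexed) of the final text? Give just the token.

Hunk 1: at line 6 remove [deqz,ypazu] add [eqvws] -> 11 lines: xnt czv sjw pwdp mlm woecc ylpxq eqvws iaadr akmn wlouf
Hunk 2: at line 4 remove [woecc,ylpxq] add [dkrq,emt,czxbg] -> 12 lines: xnt czv sjw pwdp mlm dkrq emt czxbg eqvws iaadr akmn wlouf
Hunk 3: at line 8 remove [eqvws,iaadr] add [lqo,lyw,aah] -> 13 lines: xnt czv sjw pwdp mlm dkrq emt czxbg lqo lyw aah akmn wlouf
Hunk 4: at line 3 remove [mlm,dkrq] add [dyi,rvqr,gbey] -> 14 lines: xnt czv sjw pwdp dyi rvqr gbey emt czxbg lqo lyw aah akmn wlouf
Final line 1: xnt

Answer: xnt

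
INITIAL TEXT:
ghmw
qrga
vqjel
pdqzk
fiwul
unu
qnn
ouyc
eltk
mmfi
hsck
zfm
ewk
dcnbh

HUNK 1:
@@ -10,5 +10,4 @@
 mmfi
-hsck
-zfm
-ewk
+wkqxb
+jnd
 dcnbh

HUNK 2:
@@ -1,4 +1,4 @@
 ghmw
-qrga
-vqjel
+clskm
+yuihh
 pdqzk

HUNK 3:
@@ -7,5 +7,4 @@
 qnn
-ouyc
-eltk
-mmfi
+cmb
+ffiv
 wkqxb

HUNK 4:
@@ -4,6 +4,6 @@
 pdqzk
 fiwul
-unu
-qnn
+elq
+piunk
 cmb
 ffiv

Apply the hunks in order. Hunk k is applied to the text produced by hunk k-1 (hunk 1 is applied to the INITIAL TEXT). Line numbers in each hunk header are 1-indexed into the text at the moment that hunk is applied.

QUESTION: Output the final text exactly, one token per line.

Answer: ghmw
clskm
yuihh
pdqzk
fiwul
elq
piunk
cmb
ffiv
wkqxb
jnd
dcnbh

Derivation:
Hunk 1: at line 10 remove [hsck,zfm,ewk] add [wkqxb,jnd] -> 13 lines: ghmw qrga vqjel pdqzk fiwul unu qnn ouyc eltk mmfi wkqxb jnd dcnbh
Hunk 2: at line 1 remove [qrga,vqjel] add [clskm,yuihh] -> 13 lines: ghmw clskm yuihh pdqzk fiwul unu qnn ouyc eltk mmfi wkqxb jnd dcnbh
Hunk 3: at line 7 remove [ouyc,eltk,mmfi] add [cmb,ffiv] -> 12 lines: ghmw clskm yuihh pdqzk fiwul unu qnn cmb ffiv wkqxb jnd dcnbh
Hunk 4: at line 4 remove [unu,qnn] add [elq,piunk] -> 12 lines: ghmw clskm yuihh pdqzk fiwul elq piunk cmb ffiv wkqxb jnd dcnbh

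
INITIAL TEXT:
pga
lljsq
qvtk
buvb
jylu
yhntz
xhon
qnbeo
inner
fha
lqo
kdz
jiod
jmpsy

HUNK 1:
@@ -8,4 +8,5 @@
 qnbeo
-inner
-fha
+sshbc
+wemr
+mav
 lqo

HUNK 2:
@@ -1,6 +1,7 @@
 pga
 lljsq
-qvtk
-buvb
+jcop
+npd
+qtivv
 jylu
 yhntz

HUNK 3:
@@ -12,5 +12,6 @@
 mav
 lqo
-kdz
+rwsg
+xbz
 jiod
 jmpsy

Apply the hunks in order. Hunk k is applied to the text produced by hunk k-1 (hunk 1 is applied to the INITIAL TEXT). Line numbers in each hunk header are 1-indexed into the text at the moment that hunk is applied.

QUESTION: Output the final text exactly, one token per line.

Answer: pga
lljsq
jcop
npd
qtivv
jylu
yhntz
xhon
qnbeo
sshbc
wemr
mav
lqo
rwsg
xbz
jiod
jmpsy

Derivation:
Hunk 1: at line 8 remove [inner,fha] add [sshbc,wemr,mav] -> 15 lines: pga lljsq qvtk buvb jylu yhntz xhon qnbeo sshbc wemr mav lqo kdz jiod jmpsy
Hunk 2: at line 1 remove [qvtk,buvb] add [jcop,npd,qtivv] -> 16 lines: pga lljsq jcop npd qtivv jylu yhntz xhon qnbeo sshbc wemr mav lqo kdz jiod jmpsy
Hunk 3: at line 12 remove [kdz] add [rwsg,xbz] -> 17 lines: pga lljsq jcop npd qtivv jylu yhntz xhon qnbeo sshbc wemr mav lqo rwsg xbz jiod jmpsy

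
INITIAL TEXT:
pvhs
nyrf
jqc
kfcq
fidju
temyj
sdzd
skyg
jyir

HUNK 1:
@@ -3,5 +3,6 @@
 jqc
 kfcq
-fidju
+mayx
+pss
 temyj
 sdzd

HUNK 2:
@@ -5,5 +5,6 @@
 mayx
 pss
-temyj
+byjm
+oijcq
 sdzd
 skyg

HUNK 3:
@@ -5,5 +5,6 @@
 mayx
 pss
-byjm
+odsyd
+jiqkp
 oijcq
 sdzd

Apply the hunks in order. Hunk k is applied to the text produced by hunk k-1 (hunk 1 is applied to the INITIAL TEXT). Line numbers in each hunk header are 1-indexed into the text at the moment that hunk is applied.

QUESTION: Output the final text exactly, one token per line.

Answer: pvhs
nyrf
jqc
kfcq
mayx
pss
odsyd
jiqkp
oijcq
sdzd
skyg
jyir

Derivation:
Hunk 1: at line 3 remove [fidju] add [mayx,pss] -> 10 lines: pvhs nyrf jqc kfcq mayx pss temyj sdzd skyg jyir
Hunk 2: at line 5 remove [temyj] add [byjm,oijcq] -> 11 lines: pvhs nyrf jqc kfcq mayx pss byjm oijcq sdzd skyg jyir
Hunk 3: at line 5 remove [byjm] add [odsyd,jiqkp] -> 12 lines: pvhs nyrf jqc kfcq mayx pss odsyd jiqkp oijcq sdzd skyg jyir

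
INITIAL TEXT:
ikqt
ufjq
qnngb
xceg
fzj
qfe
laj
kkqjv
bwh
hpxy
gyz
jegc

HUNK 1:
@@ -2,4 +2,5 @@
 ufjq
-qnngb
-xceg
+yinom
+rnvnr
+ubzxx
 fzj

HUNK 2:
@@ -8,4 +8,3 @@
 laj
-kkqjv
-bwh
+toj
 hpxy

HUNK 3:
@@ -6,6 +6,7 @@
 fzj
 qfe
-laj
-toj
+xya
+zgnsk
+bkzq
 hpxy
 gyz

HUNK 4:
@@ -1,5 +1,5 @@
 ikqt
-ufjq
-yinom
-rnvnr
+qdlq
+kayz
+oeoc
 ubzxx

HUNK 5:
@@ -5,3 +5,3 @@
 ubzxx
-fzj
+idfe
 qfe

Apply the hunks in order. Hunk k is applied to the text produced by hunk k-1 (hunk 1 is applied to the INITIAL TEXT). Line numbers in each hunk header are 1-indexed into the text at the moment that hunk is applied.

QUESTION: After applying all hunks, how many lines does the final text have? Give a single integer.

Hunk 1: at line 2 remove [qnngb,xceg] add [yinom,rnvnr,ubzxx] -> 13 lines: ikqt ufjq yinom rnvnr ubzxx fzj qfe laj kkqjv bwh hpxy gyz jegc
Hunk 2: at line 8 remove [kkqjv,bwh] add [toj] -> 12 lines: ikqt ufjq yinom rnvnr ubzxx fzj qfe laj toj hpxy gyz jegc
Hunk 3: at line 6 remove [laj,toj] add [xya,zgnsk,bkzq] -> 13 lines: ikqt ufjq yinom rnvnr ubzxx fzj qfe xya zgnsk bkzq hpxy gyz jegc
Hunk 4: at line 1 remove [ufjq,yinom,rnvnr] add [qdlq,kayz,oeoc] -> 13 lines: ikqt qdlq kayz oeoc ubzxx fzj qfe xya zgnsk bkzq hpxy gyz jegc
Hunk 5: at line 5 remove [fzj] add [idfe] -> 13 lines: ikqt qdlq kayz oeoc ubzxx idfe qfe xya zgnsk bkzq hpxy gyz jegc
Final line count: 13

Answer: 13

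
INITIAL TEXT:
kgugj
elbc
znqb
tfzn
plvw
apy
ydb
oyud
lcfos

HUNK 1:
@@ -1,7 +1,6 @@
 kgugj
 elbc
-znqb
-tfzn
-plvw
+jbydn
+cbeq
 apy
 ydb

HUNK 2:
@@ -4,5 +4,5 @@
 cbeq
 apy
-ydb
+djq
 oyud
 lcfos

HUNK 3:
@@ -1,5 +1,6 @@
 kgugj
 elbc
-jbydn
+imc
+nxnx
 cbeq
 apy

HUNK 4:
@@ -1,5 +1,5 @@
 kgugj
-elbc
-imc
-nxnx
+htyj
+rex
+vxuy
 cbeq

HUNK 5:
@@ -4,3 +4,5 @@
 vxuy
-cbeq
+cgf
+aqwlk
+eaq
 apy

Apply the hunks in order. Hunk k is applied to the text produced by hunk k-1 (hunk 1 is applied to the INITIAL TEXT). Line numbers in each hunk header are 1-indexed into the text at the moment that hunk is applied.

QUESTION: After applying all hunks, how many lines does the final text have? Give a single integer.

Answer: 11

Derivation:
Hunk 1: at line 1 remove [znqb,tfzn,plvw] add [jbydn,cbeq] -> 8 lines: kgugj elbc jbydn cbeq apy ydb oyud lcfos
Hunk 2: at line 4 remove [ydb] add [djq] -> 8 lines: kgugj elbc jbydn cbeq apy djq oyud lcfos
Hunk 3: at line 1 remove [jbydn] add [imc,nxnx] -> 9 lines: kgugj elbc imc nxnx cbeq apy djq oyud lcfos
Hunk 4: at line 1 remove [elbc,imc,nxnx] add [htyj,rex,vxuy] -> 9 lines: kgugj htyj rex vxuy cbeq apy djq oyud lcfos
Hunk 5: at line 4 remove [cbeq] add [cgf,aqwlk,eaq] -> 11 lines: kgugj htyj rex vxuy cgf aqwlk eaq apy djq oyud lcfos
Final line count: 11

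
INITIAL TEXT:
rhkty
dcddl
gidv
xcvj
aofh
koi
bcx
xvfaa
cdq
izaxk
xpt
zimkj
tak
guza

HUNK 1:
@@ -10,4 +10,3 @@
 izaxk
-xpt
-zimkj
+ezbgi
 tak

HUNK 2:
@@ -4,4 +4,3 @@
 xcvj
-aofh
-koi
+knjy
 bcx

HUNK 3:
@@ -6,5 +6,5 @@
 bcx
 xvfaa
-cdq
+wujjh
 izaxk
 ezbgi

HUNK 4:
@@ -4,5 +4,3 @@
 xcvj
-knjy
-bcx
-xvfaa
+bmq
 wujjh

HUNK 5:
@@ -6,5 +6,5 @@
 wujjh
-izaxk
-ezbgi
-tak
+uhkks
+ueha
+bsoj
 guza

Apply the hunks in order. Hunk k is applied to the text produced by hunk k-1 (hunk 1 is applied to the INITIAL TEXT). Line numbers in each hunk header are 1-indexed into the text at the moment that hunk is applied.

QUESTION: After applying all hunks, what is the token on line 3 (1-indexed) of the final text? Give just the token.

Hunk 1: at line 10 remove [xpt,zimkj] add [ezbgi] -> 13 lines: rhkty dcddl gidv xcvj aofh koi bcx xvfaa cdq izaxk ezbgi tak guza
Hunk 2: at line 4 remove [aofh,koi] add [knjy] -> 12 lines: rhkty dcddl gidv xcvj knjy bcx xvfaa cdq izaxk ezbgi tak guza
Hunk 3: at line 6 remove [cdq] add [wujjh] -> 12 lines: rhkty dcddl gidv xcvj knjy bcx xvfaa wujjh izaxk ezbgi tak guza
Hunk 4: at line 4 remove [knjy,bcx,xvfaa] add [bmq] -> 10 lines: rhkty dcddl gidv xcvj bmq wujjh izaxk ezbgi tak guza
Hunk 5: at line 6 remove [izaxk,ezbgi,tak] add [uhkks,ueha,bsoj] -> 10 lines: rhkty dcddl gidv xcvj bmq wujjh uhkks ueha bsoj guza
Final line 3: gidv

Answer: gidv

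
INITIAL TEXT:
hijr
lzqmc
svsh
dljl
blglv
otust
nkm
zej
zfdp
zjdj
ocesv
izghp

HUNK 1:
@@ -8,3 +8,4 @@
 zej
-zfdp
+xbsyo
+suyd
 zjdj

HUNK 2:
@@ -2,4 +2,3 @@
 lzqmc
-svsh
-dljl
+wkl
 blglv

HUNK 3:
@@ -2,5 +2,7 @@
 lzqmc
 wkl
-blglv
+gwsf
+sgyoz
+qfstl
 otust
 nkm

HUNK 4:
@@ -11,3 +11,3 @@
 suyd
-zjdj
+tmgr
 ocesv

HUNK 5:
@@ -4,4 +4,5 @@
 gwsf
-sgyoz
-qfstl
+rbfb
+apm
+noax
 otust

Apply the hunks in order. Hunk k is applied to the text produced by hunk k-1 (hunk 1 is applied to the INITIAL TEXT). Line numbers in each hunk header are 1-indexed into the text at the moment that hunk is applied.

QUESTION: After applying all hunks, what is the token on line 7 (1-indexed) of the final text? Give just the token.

Answer: noax

Derivation:
Hunk 1: at line 8 remove [zfdp] add [xbsyo,suyd] -> 13 lines: hijr lzqmc svsh dljl blglv otust nkm zej xbsyo suyd zjdj ocesv izghp
Hunk 2: at line 2 remove [svsh,dljl] add [wkl] -> 12 lines: hijr lzqmc wkl blglv otust nkm zej xbsyo suyd zjdj ocesv izghp
Hunk 3: at line 2 remove [blglv] add [gwsf,sgyoz,qfstl] -> 14 lines: hijr lzqmc wkl gwsf sgyoz qfstl otust nkm zej xbsyo suyd zjdj ocesv izghp
Hunk 4: at line 11 remove [zjdj] add [tmgr] -> 14 lines: hijr lzqmc wkl gwsf sgyoz qfstl otust nkm zej xbsyo suyd tmgr ocesv izghp
Hunk 5: at line 4 remove [sgyoz,qfstl] add [rbfb,apm,noax] -> 15 lines: hijr lzqmc wkl gwsf rbfb apm noax otust nkm zej xbsyo suyd tmgr ocesv izghp
Final line 7: noax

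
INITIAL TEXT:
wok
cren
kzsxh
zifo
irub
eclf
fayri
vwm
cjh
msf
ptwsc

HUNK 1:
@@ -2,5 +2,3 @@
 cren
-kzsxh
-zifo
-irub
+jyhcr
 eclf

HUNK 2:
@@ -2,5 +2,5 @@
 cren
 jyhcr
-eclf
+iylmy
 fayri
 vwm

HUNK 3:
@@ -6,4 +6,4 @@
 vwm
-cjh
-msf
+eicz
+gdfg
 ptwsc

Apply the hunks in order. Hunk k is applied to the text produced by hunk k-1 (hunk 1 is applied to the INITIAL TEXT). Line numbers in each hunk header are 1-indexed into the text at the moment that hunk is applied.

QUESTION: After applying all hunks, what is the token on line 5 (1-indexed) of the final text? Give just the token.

Answer: fayri

Derivation:
Hunk 1: at line 2 remove [kzsxh,zifo,irub] add [jyhcr] -> 9 lines: wok cren jyhcr eclf fayri vwm cjh msf ptwsc
Hunk 2: at line 2 remove [eclf] add [iylmy] -> 9 lines: wok cren jyhcr iylmy fayri vwm cjh msf ptwsc
Hunk 3: at line 6 remove [cjh,msf] add [eicz,gdfg] -> 9 lines: wok cren jyhcr iylmy fayri vwm eicz gdfg ptwsc
Final line 5: fayri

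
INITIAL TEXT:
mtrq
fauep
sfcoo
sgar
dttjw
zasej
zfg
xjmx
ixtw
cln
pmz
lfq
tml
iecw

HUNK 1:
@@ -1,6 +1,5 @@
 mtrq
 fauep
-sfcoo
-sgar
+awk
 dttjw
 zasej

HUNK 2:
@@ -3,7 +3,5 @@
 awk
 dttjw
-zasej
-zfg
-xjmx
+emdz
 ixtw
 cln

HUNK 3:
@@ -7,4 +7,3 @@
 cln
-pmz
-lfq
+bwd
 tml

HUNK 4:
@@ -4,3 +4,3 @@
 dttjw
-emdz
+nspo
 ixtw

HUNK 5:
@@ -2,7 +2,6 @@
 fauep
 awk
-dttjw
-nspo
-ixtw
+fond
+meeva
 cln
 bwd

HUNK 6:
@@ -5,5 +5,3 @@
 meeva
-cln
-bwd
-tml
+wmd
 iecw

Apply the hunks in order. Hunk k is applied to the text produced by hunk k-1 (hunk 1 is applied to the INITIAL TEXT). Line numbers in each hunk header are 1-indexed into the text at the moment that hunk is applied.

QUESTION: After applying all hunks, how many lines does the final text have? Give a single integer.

Hunk 1: at line 1 remove [sfcoo,sgar] add [awk] -> 13 lines: mtrq fauep awk dttjw zasej zfg xjmx ixtw cln pmz lfq tml iecw
Hunk 2: at line 3 remove [zasej,zfg,xjmx] add [emdz] -> 11 lines: mtrq fauep awk dttjw emdz ixtw cln pmz lfq tml iecw
Hunk 3: at line 7 remove [pmz,lfq] add [bwd] -> 10 lines: mtrq fauep awk dttjw emdz ixtw cln bwd tml iecw
Hunk 4: at line 4 remove [emdz] add [nspo] -> 10 lines: mtrq fauep awk dttjw nspo ixtw cln bwd tml iecw
Hunk 5: at line 2 remove [dttjw,nspo,ixtw] add [fond,meeva] -> 9 lines: mtrq fauep awk fond meeva cln bwd tml iecw
Hunk 6: at line 5 remove [cln,bwd,tml] add [wmd] -> 7 lines: mtrq fauep awk fond meeva wmd iecw
Final line count: 7

Answer: 7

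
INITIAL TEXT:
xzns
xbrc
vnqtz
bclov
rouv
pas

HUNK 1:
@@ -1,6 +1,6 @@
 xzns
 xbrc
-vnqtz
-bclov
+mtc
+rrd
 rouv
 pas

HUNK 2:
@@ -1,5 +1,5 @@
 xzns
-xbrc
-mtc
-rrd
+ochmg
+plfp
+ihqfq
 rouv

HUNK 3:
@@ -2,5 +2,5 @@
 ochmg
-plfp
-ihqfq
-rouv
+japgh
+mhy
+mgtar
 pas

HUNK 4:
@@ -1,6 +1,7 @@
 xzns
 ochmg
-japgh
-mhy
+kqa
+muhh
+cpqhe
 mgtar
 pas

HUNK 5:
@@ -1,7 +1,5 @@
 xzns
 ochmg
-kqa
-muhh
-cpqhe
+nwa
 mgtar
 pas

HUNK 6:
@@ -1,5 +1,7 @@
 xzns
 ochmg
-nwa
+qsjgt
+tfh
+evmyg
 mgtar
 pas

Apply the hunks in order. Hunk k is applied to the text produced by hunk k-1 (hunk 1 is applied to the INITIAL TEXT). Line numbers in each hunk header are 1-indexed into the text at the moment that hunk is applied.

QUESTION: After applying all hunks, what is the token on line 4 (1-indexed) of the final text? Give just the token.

Answer: tfh

Derivation:
Hunk 1: at line 1 remove [vnqtz,bclov] add [mtc,rrd] -> 6 lines: xzns xbrc mtc rrd rouv pas
Hunk 2: at line 1 remove [xbrc,mtc,rrd] add [ochmg,plfp,ihqfq] -> 6 lines: xzns ochmg plfp ihqfq rouv pas
Hunk 3: at line 2 remove [plfp,ihqfq,rouv] add [japgh,mhy,mgtar] -> 6 lines: xzns ochmg japgh mhy mgtar pas
Hunk 4: at line 1 remove [japgh,mhy] add [kqa,muhh,cpqhe] -> 7 lines: xzns ochmg kqa muhh cpqhe mgtar pas
Hunk 5: at line 1 remove [kqa,muhh,cpqhe] add [nwa] -> 5 lines: xzns ochmg nwa mgtar pas
Hunk 6: at line 1 remove [nwa] add [qsjgt,tfh,evmyg] -> 7 lines: xzns ochmg qsjgt tfh evmyg mgtar pas
Final line 4: tfh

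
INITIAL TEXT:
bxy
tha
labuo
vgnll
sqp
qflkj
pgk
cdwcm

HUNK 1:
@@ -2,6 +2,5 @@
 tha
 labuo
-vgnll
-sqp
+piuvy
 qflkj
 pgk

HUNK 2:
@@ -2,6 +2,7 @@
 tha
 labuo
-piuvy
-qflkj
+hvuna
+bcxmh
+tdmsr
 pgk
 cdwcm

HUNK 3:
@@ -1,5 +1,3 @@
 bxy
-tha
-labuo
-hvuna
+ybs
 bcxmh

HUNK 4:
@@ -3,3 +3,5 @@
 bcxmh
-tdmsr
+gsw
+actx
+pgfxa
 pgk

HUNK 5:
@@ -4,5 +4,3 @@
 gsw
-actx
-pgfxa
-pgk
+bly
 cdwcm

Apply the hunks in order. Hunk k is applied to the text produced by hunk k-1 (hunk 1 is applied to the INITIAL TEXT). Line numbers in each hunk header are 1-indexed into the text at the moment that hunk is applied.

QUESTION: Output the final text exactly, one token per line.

Answer: bxy
ybs
bcxmh
gsw
bly
cdwcm

Derivation:
Hunk 1: at line 2 remove [vgnll,sqp] add [piuvy] -> 7 lines: bxy tha labuo piuvy qflkj pgk cdwcm
Hunk 2: at line 2 remove [piuvy,qflkj] add [hvuna,bcxmh,tdmsr] -> 8 lines: bxy tha labuo hvuna bcxmh tdmsr pgk cdwcm
Hunk 3: at line 1 remove [tha,labuo,hvuna] add [ybs] -> 6 lines: bxy ybs bcxmh tdmsr pgk cdwcm
Hunk 4: at line 3 remove [tdmsr] add [gsw,actx,pgfxa] -> 8 lines: bxy ybs bcxmh gsw actx pgfxa pgk cdwcm
Hunk 5: at line 4 remove [actx,pgfxa,pgk] add [bly] -> 6 lines: bxy ybs bcxmh gsw bly cdwcm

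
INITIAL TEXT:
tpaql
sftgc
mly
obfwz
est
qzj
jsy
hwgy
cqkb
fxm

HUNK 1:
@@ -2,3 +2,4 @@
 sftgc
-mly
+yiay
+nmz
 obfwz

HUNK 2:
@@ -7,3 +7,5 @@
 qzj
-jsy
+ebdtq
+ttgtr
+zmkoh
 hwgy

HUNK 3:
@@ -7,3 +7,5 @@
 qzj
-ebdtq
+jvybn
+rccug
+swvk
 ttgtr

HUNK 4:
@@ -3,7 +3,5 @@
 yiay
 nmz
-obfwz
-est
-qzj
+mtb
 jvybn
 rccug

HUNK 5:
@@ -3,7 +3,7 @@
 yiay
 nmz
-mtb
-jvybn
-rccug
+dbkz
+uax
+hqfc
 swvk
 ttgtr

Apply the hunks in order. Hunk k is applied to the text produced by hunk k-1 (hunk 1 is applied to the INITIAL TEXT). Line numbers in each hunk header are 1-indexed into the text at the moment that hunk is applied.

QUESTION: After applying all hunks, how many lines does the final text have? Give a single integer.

Answer: 13

Derivation:
Hunk 1: at line 2 remove [mly] add [yiay,nmz] -> 11 lines: tpaql sftgc yiay nmz obfwz est qzj jsy hwgy cqkb fxm
Hunk 2: at line 7 remove [jsy] add [ebdtq,ttgtr,zmkoh] -> 13 lines: tpaql sftgc yiay nmz obfwz est qzj ebdtq ttgtr zmkoh hwgy cqkb fxm
Hunk 3: at line 7 remove [ebdtq] add [jvybn,rccug,swvk] -> 15 lines: tpaql sftgc yiay nmz obfwz est qzj jvybn rccug swvk ttgtr zmkoh hwgy cqkb fxm
Hunk 4: at line 3 remove [obfwz,est,qzj] add [mtb] -> 13 lines: tpaql sftgc yiay nmz mtb jvybn rccug swvk ttgtr zmkoh hwgy cqkb fxm
Hunk 5: at line 3 remove [mtb,jvybn,rccug] add [dbkz,uax,hqfc] -> 13 lines: tpaql sftgc yiay nmz dbkz uax hqfc swvk ttgtr zmkoh hwgy cqkb fxm
Final line count: 13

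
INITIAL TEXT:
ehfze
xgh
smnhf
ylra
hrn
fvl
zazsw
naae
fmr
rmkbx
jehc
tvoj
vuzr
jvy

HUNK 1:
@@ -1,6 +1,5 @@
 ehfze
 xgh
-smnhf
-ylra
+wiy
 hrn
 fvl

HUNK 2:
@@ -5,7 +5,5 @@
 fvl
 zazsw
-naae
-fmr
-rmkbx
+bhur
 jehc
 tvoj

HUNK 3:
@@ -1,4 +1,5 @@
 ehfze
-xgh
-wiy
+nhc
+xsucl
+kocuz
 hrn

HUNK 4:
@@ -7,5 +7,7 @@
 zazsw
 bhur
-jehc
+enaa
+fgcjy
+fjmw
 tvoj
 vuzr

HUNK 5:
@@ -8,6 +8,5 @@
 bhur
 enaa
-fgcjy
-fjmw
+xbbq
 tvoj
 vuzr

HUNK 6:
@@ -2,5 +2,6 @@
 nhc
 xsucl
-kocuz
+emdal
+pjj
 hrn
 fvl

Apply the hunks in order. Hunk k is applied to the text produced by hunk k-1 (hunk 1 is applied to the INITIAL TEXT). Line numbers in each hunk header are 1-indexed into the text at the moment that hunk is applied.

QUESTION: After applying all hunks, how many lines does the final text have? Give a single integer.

Answer: 14

Derivation:
Hunk 1: at line 1 remove [smnhf,ylra] add [wiy] -> 13 lines: ehfze xgh wiy hrn fvl zazsw naae fmr rmkbx jehc tvoj vuzr jvy
Hunk 2: at line 5 remove [naae,fmr,rmkbx] add [bhur] -> 11 lines: ehfze xgh wiy hrn fvl zazsw bhur jehc tvoj vuzr jvy
Hunk 3: at line 1 remove [xgh,wiy] add [nhc,xsucl,kocuz] -> 12 lines: ehfze nhc xsucl kocuz hrn fvl zazsw bhur jehc tvoj vuzr jvy
Hunk 4: at line 7 remove [jehc] add [enaa,fgcjy,fjmw] -> 14 lines: ehfze nhc xsucl kocuz hrn fvl zazsw bhur enaa fgcjy fjmw tvoj vuzr jvy
Hunk 5: at line 8 remove [fgcjy,fjmw] add [xbbq] -> 13 lines: ehfze nhc xsucl kocuz hrn fvl zazsw bhur enaa xbbq tvoj vuzr jvy
Hunk 6: at line 2 remove [kocuz] add [emdal,pjj] -> 14 lines: ehfze nhc xsucl emdal pjj hrn fvl zazsw bhur enaa xbbq tvoj vuzr jvy
Final line count: 14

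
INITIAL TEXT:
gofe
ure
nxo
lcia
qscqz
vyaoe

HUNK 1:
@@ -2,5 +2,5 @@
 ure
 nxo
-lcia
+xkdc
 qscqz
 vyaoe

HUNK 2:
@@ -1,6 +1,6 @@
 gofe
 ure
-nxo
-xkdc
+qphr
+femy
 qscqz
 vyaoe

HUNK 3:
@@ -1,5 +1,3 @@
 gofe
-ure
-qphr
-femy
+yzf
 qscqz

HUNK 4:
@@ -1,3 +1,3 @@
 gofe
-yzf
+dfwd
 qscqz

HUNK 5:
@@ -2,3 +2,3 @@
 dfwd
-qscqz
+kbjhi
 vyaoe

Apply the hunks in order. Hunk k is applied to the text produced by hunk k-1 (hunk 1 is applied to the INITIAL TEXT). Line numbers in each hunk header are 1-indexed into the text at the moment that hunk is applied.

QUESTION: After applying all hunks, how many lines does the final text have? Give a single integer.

Answer: 4

Derivation:
Hunk 1: at line 2 remove [lcia] add [xkdc] -> 6 lines: gofe ure nxo xkdc qscqz vyaoe
Hunk 2: at line 1 remove [nxo,xkdc] add [qphr,femy] -> 6 lines: gofe ure qphr femy qscqz vyaoe
Hunk 3: at line 1 remove [ure,qphr,femy] add [yzf] -> 4 lines: gofe yzf qscqz vyaoe
Hunk 4: at line 1 remove [yzf] add [dfwd] -> 4 lines: gofe dfwd qscqz vyaoe
Hunk 5: at line 2 remove [qscqz] add [kbjhi] -> 4 lines: gofe dfwd kbjhi vyaoe
Final line count: 4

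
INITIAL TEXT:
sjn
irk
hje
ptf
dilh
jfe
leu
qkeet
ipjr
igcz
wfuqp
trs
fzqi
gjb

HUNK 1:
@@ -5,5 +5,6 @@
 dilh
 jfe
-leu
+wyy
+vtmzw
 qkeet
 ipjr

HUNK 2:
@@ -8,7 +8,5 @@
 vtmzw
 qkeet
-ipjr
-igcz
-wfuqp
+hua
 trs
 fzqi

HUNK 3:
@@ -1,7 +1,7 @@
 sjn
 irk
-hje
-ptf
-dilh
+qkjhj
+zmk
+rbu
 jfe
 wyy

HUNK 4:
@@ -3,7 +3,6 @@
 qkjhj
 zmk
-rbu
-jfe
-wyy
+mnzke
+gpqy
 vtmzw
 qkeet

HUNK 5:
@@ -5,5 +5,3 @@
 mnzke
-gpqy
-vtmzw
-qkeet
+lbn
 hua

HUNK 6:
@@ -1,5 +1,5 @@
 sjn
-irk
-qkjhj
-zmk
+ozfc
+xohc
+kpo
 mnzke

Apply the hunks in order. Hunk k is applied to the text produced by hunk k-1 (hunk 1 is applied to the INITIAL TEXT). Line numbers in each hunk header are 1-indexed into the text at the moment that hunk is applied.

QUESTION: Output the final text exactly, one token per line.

Hunk 1: at line 5 remove [leu] add [wyy,vtmzw] -> 15 lines: sjn irk hje ptf dilh jfe wyy vtmzw qkeet ipjr igcz wfuqp trs fzqi gjb
Hunk 2: at line 8 remove [ipjr,igcz,wfuqp] add [hua] -> 13 lines: sjn irk hje ptf dilh jfe wyy vtmzw qkeet hua trs fzqi gjb
Hunk 3: at line 1 remove [hje,ptf,dilh] add [qkjhj,zmk,rbu] -> 13 lines: sjn irk qkjhj zmk rbu jfe wyy vtmzw qkeet hua trs fzqi gjb
Hunk 4: at line 3 remove [rbu,jfe,wyy] add [mnzke,gpqy] -> 12 lines: sjn irk qkjhj zmk mnzke gpqy vtmzw qkeet hua trs fzqi gjb
Hunk 5: at line 5 remove [gpqy,vtmzw,qkeet] add [lbn] -> 10 lines: sjn irk qkjhj zmk mnzke lbn hua trs fzqi gjb
Hunk 6: at line 1 remove [irk,qkjhj,zmk] add [ozfc,xohc,kpo] -> 10 lines: sjn ozfc xohc kpo mnzke lbn hua trs fzqi gjb

Answer: sjn
ozfc
xohc
kpo
mnzke
lbn
hua
trs
fzqi
gjb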